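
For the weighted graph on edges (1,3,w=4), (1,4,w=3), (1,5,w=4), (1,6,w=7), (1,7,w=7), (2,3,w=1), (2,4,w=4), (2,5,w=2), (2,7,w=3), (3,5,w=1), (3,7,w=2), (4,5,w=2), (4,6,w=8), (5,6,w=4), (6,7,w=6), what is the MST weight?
13 (MST edges: (1,4,w=3), (2,3,w=1), (3,5,w=1), (3,7,w=2), (4,5,w=2), (5,6,w=4); sum of weights 3 + 1 + 1 + 2 + 2 + 4 = 13)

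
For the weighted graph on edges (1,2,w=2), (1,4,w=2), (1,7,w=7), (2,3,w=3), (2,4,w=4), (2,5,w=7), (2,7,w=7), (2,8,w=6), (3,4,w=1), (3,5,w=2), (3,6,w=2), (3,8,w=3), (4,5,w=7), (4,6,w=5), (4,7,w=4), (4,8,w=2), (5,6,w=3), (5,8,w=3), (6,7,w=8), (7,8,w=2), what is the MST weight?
13 (MST edges: (1,2,w=2), (1,4,w=2), (3,4,w=1), (3,5,w=2), (3,6,w=2), (4,8,w=2), (7,8,w=2); sum of weights 2 + 2 + 1 + 2 + 2 + 2 + 2 = 13)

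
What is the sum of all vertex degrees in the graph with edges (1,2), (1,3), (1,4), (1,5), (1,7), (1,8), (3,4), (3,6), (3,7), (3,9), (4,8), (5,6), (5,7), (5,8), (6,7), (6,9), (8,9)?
34 (handshake: sum of degrees = 2|E| = 2 x 17 = 34)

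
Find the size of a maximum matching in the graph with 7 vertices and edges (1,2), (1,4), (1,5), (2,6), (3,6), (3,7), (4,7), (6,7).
3 (matching: (1,5), (2,6), (4,7); upper bound floor(n/2) = floor(7/2) = 3)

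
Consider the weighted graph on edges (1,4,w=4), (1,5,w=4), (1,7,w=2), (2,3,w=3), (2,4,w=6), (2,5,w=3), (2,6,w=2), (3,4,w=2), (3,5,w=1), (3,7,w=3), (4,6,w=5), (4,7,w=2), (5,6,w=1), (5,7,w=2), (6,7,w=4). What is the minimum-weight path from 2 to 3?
3 (path: 2 -> 3; weights 3 = 3)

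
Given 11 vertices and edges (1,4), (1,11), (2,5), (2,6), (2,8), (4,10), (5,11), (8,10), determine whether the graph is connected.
No, it has 4 components: {1, 2, 4, 5, 6, 8, 10, 11}, {3}, {7}, {9}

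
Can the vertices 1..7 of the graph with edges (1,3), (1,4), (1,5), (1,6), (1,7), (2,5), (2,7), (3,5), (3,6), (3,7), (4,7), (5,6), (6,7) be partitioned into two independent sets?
No (odd cycle of length 3: 3 -> 1 -> 6 -> 3)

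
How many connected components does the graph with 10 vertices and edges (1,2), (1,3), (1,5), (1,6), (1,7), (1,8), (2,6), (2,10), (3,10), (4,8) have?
2 (components: {1, 2, 3, 4, 5, 6, 7, 8, 10}, {9})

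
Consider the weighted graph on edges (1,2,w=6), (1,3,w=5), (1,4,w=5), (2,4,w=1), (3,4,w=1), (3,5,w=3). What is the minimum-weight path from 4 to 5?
4 (path: 4 -> 3 -> 5; weights 1 + 3 = 4)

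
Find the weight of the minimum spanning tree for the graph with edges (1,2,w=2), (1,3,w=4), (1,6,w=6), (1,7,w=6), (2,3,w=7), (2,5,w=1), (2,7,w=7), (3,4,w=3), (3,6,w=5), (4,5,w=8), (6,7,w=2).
17 (MST edges: (1,2,w=2), (1,3,w=4), (2,5,w=1), (3,4,w=3), (3,6,w=5), (6,7,w=2); sum of weights 2 + 4 + 1 + 3 + 5 + 2 = 17)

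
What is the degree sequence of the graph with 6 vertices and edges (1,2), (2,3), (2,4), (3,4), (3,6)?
[3, 3, 2, 1, 1, 0] (degrees: deg(1)=1, deg(2)=3, deg(3)=3, deg(4)=2, deg(5)=0, deg(6)=1)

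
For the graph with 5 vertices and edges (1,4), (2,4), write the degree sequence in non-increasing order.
[2, 1, 1, 0, 0] (degrees: deg(1)=1, deg(2)=1, deg(3)=0, deg(4)=2, deg(5)=0)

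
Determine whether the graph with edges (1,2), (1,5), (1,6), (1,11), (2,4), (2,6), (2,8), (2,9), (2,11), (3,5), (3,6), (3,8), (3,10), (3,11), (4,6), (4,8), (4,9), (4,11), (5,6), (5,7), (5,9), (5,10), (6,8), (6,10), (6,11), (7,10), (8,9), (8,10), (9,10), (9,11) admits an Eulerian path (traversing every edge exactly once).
Yes (the graph is connected and exactly 2 vertices have odd degree: {3, 4}; any Eulerian path must start and end at those)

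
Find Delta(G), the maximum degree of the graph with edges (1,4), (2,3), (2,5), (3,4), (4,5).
3 (attained at vertex 4)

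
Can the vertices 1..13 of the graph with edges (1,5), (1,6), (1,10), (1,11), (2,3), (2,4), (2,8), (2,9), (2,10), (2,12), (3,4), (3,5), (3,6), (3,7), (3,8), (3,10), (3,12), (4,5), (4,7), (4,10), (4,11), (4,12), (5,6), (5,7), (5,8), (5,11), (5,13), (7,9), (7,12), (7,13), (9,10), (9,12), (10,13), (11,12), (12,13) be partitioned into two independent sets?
No (odd cycle of length 3: 11 -> 1 -> 5 -> 11)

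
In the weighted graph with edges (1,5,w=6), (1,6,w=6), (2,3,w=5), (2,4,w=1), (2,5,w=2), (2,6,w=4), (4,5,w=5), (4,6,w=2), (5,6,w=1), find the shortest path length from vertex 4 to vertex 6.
2 (path: 4 -> 6; weights 2 = 2)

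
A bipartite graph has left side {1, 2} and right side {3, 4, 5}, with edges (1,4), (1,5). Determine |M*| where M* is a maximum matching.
1 (matching: (1,5); upper bound min(|L|,|R|) = min(2,3) = 2)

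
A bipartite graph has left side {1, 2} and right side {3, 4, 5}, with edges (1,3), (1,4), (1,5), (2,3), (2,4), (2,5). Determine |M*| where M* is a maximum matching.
2 (matching: (1,5), (2,4); upper bound min(|L|,|R|) = min(2,3) = 2)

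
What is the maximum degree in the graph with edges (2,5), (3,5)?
2 (attained at vertex 5)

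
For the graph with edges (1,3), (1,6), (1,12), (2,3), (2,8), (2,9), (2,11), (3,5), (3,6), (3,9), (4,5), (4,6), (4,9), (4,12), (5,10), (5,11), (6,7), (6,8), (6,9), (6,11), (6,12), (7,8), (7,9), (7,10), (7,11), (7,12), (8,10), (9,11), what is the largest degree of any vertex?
8 (attained at vertex 6)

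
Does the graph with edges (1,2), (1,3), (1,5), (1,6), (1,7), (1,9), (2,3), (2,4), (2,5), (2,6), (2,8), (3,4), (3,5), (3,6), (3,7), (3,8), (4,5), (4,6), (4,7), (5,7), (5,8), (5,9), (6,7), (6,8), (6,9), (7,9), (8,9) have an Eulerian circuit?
No (6 vertices have odd degree: {3, 4, 5, 6, 8, 9}; Eulerian circuit requires 0)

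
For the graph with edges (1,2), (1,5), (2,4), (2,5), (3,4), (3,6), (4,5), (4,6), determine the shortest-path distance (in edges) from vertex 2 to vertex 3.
2 (path: 2 -> 4 -> 3, 2 edges)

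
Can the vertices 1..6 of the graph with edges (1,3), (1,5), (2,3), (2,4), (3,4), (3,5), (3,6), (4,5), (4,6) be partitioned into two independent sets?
No (odd cycle of length 3: 3 -> 1 -> 5 -> 3)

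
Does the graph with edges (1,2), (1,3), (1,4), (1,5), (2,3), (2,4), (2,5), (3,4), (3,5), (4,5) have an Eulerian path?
Yes — and in fact it has an Eulerian circuit (the graph is connected and all 5 vertices have even degree)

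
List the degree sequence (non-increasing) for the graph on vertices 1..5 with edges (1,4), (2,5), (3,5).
[2, 1, 1, 1, 1] (degrees: deg(1)=1, deg(2)=1, deg(3)=1, deg(4)=1, deg(5)=2)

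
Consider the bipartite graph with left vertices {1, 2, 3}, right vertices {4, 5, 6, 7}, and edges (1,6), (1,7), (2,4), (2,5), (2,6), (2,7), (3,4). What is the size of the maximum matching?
3 (matching: (1,7), (2,6), (3,4); upper bound min(|L|,|R|) = min(3,4) = 3)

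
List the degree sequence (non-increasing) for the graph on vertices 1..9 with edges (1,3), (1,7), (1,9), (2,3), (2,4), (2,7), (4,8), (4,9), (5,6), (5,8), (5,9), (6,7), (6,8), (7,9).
[4, 4, 3, 3, 3, 3, 3, 3, 2] (degrees: deg(1)=3, deg(2)=3, deg(3)=2, deg(4)=3, deg(5)=3, deg(6)=3, deg(7)=4, deg(8)=3, deg(9)=4)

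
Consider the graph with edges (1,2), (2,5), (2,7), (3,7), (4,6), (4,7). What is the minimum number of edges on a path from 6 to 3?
3 (path: 6 -> 4 -> 7 -> 3, 3 edges)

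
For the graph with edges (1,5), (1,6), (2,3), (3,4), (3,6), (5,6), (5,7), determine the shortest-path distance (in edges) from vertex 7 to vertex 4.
4 (path: 7 -> 5 -> 6 -> 3 -> 4, 4 edges)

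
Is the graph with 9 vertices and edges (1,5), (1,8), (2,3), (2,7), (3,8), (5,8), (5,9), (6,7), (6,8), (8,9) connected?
No, it has 2 components: {1, 2, 3, 5, 6, 7, 8, 9}, {4}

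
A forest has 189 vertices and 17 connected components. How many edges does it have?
172 (Each of the 17 component trees on V_i vertices has V_i - 1 edges; summing gives V - C = 189 - 17 = 172)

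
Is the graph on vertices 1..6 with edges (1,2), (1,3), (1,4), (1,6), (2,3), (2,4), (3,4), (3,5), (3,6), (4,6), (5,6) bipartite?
No (odd cycle of length 3: 2 -> 1 -> 4 -> 2)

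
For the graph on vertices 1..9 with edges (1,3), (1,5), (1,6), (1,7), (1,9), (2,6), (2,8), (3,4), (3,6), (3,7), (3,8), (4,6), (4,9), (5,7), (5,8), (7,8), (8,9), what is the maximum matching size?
4 (matching: (1,7), (3,6), (4,9), (5,8); upper bound floor(n/2) = floor(9/2) = 4)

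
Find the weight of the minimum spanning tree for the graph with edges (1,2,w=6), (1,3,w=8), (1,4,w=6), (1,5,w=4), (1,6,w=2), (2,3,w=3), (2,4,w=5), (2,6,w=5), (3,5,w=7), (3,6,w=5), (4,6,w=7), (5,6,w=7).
19 (MST edges: (1,5,w=4), (1,6,w=2), (2,3,w=3), (2,4,w=5), (2,6,w=5); sum of weights 4 + 2 + 3 + 5 + 5 = 19)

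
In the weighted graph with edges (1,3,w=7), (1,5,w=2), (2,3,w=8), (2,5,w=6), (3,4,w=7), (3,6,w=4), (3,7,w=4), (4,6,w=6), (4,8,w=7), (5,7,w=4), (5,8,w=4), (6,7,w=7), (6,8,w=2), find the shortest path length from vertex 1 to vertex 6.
8 (path: 1 -> 5 -> 8 -> 6; weights 2 + 4 + 2 = 8)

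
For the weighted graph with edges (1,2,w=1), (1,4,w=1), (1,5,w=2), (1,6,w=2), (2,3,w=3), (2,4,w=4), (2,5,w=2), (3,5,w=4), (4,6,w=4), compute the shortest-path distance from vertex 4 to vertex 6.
3 (path: 4 -> 1 -> 6; weights 1 + 2 = 3)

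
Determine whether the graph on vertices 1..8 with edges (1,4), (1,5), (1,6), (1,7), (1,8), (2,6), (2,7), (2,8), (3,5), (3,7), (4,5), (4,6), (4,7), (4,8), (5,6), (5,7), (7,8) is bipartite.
No (odd cycle of length 3: 6 -> 1 -> 4 -> 6)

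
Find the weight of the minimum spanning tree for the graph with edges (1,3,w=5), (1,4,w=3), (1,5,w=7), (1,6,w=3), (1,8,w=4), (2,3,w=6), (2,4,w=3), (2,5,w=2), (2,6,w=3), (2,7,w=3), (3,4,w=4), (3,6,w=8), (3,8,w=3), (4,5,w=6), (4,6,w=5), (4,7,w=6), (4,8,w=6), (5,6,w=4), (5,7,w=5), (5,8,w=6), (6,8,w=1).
18 (MST edges: (1,4,w=3), (1,6,w=3), (2,4,w=3), (2,5,w=2), (2,7,w=3), (3,8,w=3), (6,8,w=1); sum of weights 3 + 3 + 3 + 2 + 3 + 3 + 1 = 18)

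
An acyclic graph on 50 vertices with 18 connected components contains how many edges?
32 (Each of the 18 component trees on V_i vertices has V_i - 1 edges; summing gives V - C = 50 - 18 = 32)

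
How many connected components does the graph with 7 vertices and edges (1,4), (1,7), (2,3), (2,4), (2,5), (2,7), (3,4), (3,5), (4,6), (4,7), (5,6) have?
1 (components: {1, 2, 3, 4, 5, 6, 7})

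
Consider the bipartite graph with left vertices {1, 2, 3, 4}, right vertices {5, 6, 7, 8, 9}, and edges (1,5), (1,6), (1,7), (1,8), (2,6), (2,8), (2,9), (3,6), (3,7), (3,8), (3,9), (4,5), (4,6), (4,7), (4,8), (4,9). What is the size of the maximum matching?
4 (matching: (1,8), (2,9), (3,7), (4,6); upper bound min(|L|,|R|) = min(4,5) = 4)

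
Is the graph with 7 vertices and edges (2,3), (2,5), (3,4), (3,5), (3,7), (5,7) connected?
No, it has 3 components: {1}, {2, 3, 4, 5, 7}, {6}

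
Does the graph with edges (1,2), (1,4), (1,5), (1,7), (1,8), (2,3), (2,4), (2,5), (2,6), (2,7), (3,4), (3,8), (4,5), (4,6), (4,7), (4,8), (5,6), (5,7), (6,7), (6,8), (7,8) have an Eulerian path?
No (6 vertices have odd degree: {1, 3, 4, 5, 6, 8}; Eulerian path requires 0 or 2)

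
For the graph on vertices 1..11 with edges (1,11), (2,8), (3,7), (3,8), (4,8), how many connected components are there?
6 (components: {1, 11}, {2, 3, 4, 7, 8}, {5}, {6}, {9}, {10})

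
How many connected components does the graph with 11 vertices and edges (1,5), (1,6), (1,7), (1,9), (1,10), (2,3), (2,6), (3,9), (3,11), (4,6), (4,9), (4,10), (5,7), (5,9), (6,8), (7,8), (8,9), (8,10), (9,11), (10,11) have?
1 (components: {1, 2, 3, 4, 5, 6, 7, 8, 9, 10, 11})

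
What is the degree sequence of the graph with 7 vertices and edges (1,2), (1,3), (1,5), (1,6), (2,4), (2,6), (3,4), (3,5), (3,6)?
[4, 4, 3, 3, 2, 2, 0] (degrees: deg(1)=4, deg(2)=3, deg(3)=4, deg(4)=2, deg(5)=2, deg(6)=3, deg(7)=0)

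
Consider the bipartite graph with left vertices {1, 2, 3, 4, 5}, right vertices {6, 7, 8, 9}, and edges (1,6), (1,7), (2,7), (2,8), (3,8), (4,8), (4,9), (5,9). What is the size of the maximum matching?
4 (matching: (1,6), (2,7), (3,8), (4,9); upper bound min(|L|,|R|) = min(5,4) = 4)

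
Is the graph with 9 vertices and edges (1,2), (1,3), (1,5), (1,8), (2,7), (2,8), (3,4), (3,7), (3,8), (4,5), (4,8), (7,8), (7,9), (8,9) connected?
No, it has 2 components: {1, 2, 3, 4, 5, 7, 8, 9}, {6}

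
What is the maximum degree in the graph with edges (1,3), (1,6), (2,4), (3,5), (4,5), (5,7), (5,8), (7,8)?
4 (attained at vertex 5)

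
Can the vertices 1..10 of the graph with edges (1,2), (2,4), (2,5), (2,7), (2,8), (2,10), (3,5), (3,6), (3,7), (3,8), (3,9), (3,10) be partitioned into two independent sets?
Yes. Partition: {1, 4, 5, 6, 7, 8, 9, 10}, {2, 3}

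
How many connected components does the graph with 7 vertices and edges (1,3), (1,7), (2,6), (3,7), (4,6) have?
3 (components: {1, 3, 7}, {2, 4, 6}, {5})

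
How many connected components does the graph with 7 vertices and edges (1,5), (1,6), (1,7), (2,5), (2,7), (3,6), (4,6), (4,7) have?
1 (components: {1, 2, 3, 4, 5, 6, 7})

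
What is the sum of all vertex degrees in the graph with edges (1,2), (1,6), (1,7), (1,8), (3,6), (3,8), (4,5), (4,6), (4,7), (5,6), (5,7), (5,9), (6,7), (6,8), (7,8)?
30 (handshake: sum of degrees = 2|E| = 2 x 15 = 30)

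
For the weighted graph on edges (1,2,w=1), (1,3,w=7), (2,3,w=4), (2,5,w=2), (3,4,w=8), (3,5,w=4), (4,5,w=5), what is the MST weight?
12 (MST edges: (1,2,w=1), (2,3,w=4), (2,5,w=2), (4,5,w=5); sum of weights 1 + 4 + 2 + 5 = 12)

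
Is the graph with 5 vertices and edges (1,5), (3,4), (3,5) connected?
No, it has 2 components: {1, 3, 4, 5}, {2}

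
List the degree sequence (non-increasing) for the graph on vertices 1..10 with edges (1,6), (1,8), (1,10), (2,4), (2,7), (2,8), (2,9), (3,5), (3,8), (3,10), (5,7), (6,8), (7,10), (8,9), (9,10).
[5, 4, 4, 3, 3, 3, 3, 2, 2, 1] (degrees: deg(1)=3, deg(2)=4, deg(3)=3, deg(4)=1, deg(5)=2, deg(6)=2, deg(7)=3, deg(8)=5, deg(9)=3, deg(10)=4)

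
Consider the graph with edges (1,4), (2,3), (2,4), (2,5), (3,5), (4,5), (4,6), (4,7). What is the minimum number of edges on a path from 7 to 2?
2 (path: 7 -> 4 -> 2, 2 edges)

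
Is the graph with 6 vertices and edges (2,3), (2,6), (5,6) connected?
No, it has 3 components: {1}, {2, 3, 5, 6}, {4}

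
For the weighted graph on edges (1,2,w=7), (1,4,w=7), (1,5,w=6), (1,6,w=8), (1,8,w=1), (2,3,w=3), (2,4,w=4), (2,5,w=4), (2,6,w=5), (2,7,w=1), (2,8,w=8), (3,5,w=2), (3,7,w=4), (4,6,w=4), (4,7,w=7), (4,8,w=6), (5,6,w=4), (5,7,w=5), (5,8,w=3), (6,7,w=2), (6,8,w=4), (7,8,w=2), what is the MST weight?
15 (MST edges: (1,8,w=1), (2,3,w=3), (2,4,w=4), (2,7,w=1), (3,5,w=2), (6,7,w=2), (7,8,w=2); sum of weights 1 + 3 + 4 + 1 + 2 + 2 + 2 = 15)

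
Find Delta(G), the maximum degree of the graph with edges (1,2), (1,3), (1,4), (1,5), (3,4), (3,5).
4 (attained at vertex 1)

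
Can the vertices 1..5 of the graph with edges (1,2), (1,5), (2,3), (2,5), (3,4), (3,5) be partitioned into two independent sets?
No (odd cycle of length 3: 2 -> 1 -> 5 -> 2)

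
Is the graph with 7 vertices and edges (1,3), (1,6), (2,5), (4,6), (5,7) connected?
No, it has 2 components: {1, 3, 4, 6}, {2, 5, 7}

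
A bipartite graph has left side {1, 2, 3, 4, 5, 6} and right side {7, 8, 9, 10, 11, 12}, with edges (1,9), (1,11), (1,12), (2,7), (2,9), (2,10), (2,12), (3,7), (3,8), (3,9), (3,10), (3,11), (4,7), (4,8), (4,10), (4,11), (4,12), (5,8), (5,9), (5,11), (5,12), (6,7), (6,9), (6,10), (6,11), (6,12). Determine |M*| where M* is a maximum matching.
6 (matching: (1,12), (2,10), (3,11), (4,8), (5,9), (6,7); upper bound min(|L|,|R|) = min(6,6) = 6)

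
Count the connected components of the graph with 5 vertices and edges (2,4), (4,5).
3 (components: {1}, {2, 4, 5}, {3})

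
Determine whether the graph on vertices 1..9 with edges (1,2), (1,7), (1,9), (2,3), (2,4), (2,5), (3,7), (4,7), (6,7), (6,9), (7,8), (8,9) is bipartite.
Yes. Partition: {1, 3, 4, 5, 6, 8}, {2, 7, 9}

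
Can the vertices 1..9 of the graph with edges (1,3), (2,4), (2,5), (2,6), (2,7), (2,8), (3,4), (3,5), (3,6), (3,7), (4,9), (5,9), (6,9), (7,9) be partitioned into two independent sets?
Yes. Partition: {1, 4, 5, 6, 7, 8}, {2, 3, 9}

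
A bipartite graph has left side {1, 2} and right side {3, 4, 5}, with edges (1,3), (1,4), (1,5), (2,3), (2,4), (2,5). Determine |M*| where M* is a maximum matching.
2 (matching: (1,5), (2,4); upper bound min(|L|,|R|) = min(2,3) = 2)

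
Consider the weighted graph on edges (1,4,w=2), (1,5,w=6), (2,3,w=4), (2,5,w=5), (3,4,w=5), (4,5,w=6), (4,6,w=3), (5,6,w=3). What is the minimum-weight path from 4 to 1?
2 (path: 4 -> 1; weights 2 = 2)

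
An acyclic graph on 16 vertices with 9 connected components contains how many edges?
7 (Each of the 9 component trees on V_i vertices has V_i - 1 edges; summing gives V - C = 16 - 9 = 7)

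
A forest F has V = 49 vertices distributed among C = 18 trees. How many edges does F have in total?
31 (Each of the 18 component trees on V_i vertices has V_i - 1 edges; summing gives V - C = 49 - 18 = 31)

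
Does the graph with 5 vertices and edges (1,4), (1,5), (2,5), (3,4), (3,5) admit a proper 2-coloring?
Yes. Partition: {1, 2, 3}, {4, 5}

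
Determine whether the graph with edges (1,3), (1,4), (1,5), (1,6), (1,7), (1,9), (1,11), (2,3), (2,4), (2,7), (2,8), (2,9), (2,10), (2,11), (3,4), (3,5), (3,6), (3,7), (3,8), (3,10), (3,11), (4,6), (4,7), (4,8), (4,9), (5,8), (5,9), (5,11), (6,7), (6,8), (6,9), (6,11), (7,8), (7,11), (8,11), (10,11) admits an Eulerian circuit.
No (10 vertices have odd degree: {1, 2, 3, 4, 5, 6, 7, 8, 9, 10}; Eulerian circuit requires 0)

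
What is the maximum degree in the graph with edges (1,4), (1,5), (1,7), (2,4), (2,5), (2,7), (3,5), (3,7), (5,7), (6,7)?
5 (attained at vertex 7)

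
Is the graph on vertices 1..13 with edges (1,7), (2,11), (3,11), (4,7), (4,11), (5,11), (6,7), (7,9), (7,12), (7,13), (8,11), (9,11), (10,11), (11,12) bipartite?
Yes. Partition: {1, 2, 3, 4, 5, 6, 8, 9, 10, 12, 13}, {7, 11}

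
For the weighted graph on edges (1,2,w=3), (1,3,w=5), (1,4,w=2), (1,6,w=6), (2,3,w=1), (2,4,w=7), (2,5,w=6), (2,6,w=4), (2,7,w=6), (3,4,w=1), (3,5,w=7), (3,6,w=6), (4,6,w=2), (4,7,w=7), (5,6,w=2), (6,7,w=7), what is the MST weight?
14 (MST edges: (1,4,w=2), (2,3,w=1), (2,7,w=6), (3,4,w=1), (4,6,w=2), (5,6,w=2); sum of weights 2 + 1 + 6 + 1 + 2 + 2 = 14)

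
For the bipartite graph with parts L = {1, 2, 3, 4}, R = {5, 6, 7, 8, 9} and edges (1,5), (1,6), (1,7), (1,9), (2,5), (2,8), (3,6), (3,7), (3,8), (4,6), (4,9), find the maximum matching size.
4 (matching: (1,9), (2,8), (3,7), (4,6); upper bound min(|L|,|R|) = min(4,5) = 4)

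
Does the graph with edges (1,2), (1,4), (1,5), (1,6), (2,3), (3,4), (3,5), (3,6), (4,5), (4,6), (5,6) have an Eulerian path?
Yes — and in fact it has an Eulerian circuit (the graph is connected and all 6 vertices have even degree)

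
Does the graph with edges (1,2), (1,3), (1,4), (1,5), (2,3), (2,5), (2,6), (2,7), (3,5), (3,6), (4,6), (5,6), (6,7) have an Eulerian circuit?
No (2 vertices have odd degree: {2, 6}; Eulerian circuit requires 0)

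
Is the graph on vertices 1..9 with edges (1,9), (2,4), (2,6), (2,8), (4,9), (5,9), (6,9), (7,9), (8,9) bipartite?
Yes. Partition: {1, 3, 4, 5, 6, 7, 8}, {2, 9}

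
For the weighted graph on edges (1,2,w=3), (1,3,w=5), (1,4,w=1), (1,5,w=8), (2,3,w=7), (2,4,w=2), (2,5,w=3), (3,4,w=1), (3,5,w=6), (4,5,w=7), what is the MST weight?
7 (MST edges: (1,4,w=1), (2,4,w=2), (2,5,w=3), (3,4,w=1); sum of weights 1 + 2 + 3 + 1 = 7)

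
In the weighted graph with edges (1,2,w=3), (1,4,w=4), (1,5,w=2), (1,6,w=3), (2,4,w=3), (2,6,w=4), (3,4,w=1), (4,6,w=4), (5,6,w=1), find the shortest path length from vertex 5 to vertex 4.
5 (path: 5 -> 6 -> 4; weights 1 + 4 = 5)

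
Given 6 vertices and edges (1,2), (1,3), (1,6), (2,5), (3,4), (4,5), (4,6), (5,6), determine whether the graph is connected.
Yes (BFS from 1 visits [1, 2, 3, 6, 5, 4] — all 6 vertices reached)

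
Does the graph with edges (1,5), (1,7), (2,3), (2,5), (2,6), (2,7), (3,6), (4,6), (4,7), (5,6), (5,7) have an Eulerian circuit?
Yes (the graph is connected and all 7 vertices have even degree)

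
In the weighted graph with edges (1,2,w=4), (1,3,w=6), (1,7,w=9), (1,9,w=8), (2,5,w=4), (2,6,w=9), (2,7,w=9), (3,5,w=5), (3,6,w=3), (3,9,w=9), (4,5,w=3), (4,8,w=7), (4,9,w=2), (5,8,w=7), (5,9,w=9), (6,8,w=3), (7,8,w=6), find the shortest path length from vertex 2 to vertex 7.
9 (path: 2 -> 7; weights 9 = 9)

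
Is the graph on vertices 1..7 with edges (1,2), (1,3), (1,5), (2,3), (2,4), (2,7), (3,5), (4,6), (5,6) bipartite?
No (odd cycle of length 3: 3 -> 1 -> 2 -> 3)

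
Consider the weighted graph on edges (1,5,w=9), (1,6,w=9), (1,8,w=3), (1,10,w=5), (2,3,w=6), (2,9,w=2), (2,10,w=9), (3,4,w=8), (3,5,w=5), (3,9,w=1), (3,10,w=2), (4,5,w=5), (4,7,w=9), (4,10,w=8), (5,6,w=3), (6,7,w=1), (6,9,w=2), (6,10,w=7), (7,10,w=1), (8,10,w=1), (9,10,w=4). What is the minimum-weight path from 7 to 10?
1 (path: 7 -> 10; weights 1 = 1)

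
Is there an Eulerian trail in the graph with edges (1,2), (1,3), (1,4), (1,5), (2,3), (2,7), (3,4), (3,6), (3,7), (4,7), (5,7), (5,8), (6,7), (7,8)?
No (4 vertices have odd degree: {2, 3, 4, 5}; Eulerian path requires 0 or 2)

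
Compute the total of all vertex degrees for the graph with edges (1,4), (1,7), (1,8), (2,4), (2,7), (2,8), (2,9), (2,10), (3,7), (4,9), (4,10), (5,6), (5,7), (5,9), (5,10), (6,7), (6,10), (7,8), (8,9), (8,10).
40 (handshake: sum of degrees = 2|E| = 2 x 20 = 40)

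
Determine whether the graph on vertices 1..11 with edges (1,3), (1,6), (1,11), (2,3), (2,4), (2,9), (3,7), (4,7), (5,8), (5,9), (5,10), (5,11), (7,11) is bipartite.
Yes. Partition: {1, 2, 5, 7}, {3, 4, 6, 8, 9, 10, 11}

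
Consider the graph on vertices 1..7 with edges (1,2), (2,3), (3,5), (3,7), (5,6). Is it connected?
No, it has 2 components: {1, 2, 3, 5, 6, 7}, {4}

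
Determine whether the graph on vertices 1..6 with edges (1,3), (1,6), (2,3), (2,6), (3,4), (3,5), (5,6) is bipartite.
Yes. Partition: {1, 2, 4, 5}, {3, 6}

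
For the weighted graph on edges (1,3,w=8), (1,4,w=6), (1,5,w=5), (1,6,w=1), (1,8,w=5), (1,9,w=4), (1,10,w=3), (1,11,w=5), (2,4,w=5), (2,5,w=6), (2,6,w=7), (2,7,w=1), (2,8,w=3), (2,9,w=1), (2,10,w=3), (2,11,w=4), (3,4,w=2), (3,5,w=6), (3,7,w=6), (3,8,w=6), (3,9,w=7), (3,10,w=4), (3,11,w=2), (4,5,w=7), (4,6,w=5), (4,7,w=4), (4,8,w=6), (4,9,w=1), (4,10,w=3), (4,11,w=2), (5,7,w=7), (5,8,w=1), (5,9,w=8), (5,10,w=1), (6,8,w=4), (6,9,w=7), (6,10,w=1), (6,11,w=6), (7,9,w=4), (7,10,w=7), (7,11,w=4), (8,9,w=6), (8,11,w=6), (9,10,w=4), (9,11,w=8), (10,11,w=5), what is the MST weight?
14 (MST edges: (1,6,w=1), (2,7,w=1), (2,8,w=3), (2,9,w=1), (3,4,w=2), (3,11,w=2), (4,9,w=1), (5,8,w=1), (5,10,w=1), (6,10,w=1); sum of weights 1 + 1 + 3 + 1 + 2 + 2 + 1 + 1 + 1 + 1 = 14)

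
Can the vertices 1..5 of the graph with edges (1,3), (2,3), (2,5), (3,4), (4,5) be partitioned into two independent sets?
Yes. Partition: {1, 2, 4}, {3, 5}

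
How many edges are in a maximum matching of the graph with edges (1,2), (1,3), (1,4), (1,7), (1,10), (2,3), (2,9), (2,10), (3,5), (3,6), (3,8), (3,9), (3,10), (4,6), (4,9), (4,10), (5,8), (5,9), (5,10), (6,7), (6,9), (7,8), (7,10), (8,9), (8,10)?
5 (matching: (1,4), (2,9), (3,10), (5,8), (6,7); upper bound floor(n/2) = floor(10/2) = 5)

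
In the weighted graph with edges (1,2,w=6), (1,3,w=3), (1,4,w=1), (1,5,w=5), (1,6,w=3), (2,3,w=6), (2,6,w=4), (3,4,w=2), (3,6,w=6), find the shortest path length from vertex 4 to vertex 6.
4 (path: 4 -> 1 -> 6; weights 1 + 3 = 4)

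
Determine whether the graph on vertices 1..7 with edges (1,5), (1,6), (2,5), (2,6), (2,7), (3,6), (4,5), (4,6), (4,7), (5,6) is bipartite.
No (odd cycle of length 3: 5 -> 1 -> 6 -> 5)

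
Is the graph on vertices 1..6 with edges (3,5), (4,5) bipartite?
Yes. Partition: {1, 2, 3, 4, 6}, {5}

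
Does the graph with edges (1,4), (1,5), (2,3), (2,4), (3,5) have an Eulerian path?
Yes — and in fact it has an Eulerian circuit (the graph is connected and all 5 vertices have even degree)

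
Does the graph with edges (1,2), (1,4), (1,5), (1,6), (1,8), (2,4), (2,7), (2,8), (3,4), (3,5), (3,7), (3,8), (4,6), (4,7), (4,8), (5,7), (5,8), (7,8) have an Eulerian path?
Yes (the graph is connected and exactly 2 vertices have odd degree: {1, 7}; any Eulerian path must start and end at those)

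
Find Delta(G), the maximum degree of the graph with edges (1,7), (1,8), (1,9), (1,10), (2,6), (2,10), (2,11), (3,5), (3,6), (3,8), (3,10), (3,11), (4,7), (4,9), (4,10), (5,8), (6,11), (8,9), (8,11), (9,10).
5 (attained at vertices 3, 8, 10)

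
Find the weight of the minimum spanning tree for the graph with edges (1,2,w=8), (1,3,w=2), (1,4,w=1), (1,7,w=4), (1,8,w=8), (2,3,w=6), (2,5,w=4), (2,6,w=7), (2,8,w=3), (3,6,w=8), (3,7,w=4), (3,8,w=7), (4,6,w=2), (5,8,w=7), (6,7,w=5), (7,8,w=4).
20 (MST edges: (1,3,w=2), (1,4,w=1), (1,7,w=4), (2,5,w=4), (2,8,w=3), (4,6,w=2), (7,8,w=4); sum of weights 2 + 1 + 4 + 4 + 3 + 2 + 4 = 20)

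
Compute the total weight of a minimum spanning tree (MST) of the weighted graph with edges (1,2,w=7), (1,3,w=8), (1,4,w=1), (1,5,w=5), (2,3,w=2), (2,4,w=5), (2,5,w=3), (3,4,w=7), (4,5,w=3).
9 (MST edges: (1,4,w=1), (2,3,w=2), (2,5,w=3), (4,5,w=3); sum of weights 1 + 2 + 3 + 3 = 9)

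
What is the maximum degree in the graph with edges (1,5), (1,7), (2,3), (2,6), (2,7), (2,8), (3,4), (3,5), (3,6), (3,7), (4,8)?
5 (attained at vertex 3)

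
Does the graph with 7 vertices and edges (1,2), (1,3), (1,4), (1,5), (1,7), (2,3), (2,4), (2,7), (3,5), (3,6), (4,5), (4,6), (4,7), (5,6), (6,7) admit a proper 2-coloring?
No (odd cycle of length 3: 7 -> 1 -> 2 -> 7)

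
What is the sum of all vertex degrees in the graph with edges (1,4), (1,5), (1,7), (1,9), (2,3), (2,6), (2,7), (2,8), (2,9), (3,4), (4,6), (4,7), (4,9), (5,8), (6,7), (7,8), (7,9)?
34 (handshake: sum of degrees = 2|E| = 2 x 17 = 34)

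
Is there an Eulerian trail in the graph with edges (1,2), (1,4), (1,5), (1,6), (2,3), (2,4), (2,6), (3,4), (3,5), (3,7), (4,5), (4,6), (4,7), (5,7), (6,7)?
Yes — and in fact it has an Eulerian circuit (the graph is connected and all 7 vertices have even degree)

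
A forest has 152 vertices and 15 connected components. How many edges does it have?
137 (Each of the 15 component trees on V_i vertices has V_i - 1 edges; summing gives V - C = 152 - 15 = 137)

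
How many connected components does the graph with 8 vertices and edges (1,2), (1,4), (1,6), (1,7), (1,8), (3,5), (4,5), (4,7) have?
1 (components: {1, 2, 3, 4, 5, 6, 7, 8})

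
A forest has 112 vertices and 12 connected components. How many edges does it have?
100 (Each of the 12 component trees on V_i vertices has V_i - 1 edges; summing gives V - C = 112 - 12 = 100)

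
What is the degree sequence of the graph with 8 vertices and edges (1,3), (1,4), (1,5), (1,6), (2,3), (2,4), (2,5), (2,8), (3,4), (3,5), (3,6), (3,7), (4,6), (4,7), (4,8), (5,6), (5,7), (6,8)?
[6, 6, 5, 5, 4, 4, 3, 3] (degrees: deg(1)=4, deg(2)=4, deg(3)=6, deg(4)=6, deg(5)=5, deg(6)=5, deg(7)=3, deg(8)=3)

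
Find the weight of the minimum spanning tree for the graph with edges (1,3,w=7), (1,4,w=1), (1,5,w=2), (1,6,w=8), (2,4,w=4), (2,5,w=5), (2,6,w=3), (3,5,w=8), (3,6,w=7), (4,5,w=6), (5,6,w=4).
17 (MST edges: (1,3,w=7), (1,4,w=1), (1,5,w=2), (2,4,w=4), (2,6,w=3); sum of weights 7 + 1 + 2 + 4 + 3 = 17)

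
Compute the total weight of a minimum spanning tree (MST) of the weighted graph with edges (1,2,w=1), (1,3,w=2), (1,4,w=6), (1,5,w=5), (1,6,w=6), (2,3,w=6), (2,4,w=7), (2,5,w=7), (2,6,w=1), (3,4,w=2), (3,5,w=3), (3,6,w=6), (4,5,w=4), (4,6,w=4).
9 (MST edges: (1,2,w=1), (1,3,w=2), (2,6,w=1), (3,4,w=2), (3,5,w=3); sum of weights 1 + 2 + 1 + 2 + 3 = 9)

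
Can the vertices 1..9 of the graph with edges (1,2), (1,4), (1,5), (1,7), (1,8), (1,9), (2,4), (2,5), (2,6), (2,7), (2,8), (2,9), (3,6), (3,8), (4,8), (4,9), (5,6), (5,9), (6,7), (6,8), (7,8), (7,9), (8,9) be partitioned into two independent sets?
No (odd cycle of length 3: 9 -> 1 -> 2 -> 9)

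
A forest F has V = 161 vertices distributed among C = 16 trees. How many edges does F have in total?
145 (Each of the 16 component trees on V_i vertices has V_i - 1 edges; summing gives V - C = 161 - 16 = 145)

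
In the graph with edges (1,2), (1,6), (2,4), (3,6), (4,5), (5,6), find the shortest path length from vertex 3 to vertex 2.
3 (path: 3 -> 6 -> 1 -> 2, 3 edges)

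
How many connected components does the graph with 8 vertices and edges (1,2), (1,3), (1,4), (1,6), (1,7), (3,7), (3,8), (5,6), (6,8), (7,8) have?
1 (components: {1, 2, 3, 4, 5, 6, 7, 8})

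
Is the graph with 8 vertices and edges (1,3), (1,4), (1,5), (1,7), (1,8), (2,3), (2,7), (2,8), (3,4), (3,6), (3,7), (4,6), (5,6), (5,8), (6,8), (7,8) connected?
Yes (BFS from 1 visits [1, 3, 4, 5, 7, 8, 2, 6] — all 8 vertices reached)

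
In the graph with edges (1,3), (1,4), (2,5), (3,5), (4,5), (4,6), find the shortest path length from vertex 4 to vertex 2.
2 (path: 4 -> 5 -> 2, 2 edges)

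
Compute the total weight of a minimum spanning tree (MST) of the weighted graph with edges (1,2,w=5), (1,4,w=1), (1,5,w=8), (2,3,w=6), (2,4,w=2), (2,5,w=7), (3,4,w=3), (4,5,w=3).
9 (MST edges: (1,4,w=1), (2,4,w=2), (3,4,w=3), (4,5,w=3); sum of weights 1 + 2 + 3 + 3 = 9)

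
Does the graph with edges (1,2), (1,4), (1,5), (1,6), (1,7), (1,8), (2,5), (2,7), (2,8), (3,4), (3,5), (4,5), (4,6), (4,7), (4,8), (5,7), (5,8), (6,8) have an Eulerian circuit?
No (2 vertices have odd degree: {6, 8}; Eulerian circuit requires 0)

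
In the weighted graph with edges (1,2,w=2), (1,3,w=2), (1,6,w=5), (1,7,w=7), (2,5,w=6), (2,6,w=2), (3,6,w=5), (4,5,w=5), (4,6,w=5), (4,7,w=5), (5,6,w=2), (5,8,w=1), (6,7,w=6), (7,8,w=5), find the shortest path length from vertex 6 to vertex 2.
2 (path: 6 -> 2; weights 2 = 2)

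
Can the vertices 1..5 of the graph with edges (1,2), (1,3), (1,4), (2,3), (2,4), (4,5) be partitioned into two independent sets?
No (odd cycle of length 3: 3 -> 1 -> 2 -> 3)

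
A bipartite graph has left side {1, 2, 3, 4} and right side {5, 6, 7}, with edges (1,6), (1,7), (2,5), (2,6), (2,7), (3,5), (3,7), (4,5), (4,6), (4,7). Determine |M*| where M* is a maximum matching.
3 (matching: (1,7), (2,6), (3,5); upper bound min(|L|,|R|) = min(4,3) = 3)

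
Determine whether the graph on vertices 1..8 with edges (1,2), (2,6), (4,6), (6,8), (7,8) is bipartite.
Yes. Partition: {1, 3, 5, 6, 7}, {2, 4, 8}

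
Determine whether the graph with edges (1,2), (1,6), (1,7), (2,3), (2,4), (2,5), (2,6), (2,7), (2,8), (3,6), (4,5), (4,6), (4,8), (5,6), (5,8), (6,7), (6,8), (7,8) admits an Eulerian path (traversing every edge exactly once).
No (4 vertices have odd degree: {1, 2, 6, 8}; Eulerian path requires 0 or 2)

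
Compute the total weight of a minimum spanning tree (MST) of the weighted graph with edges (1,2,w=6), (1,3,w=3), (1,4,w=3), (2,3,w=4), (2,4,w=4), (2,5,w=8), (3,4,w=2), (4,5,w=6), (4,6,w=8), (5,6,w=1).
16 (MST edges: (1,4,w=3), (2,3,w=4), (3,4,w=2), (4,5,w=6), (5,6,w=1); sum of weights 3 + 4 + 2 + 6 + 1 = 16)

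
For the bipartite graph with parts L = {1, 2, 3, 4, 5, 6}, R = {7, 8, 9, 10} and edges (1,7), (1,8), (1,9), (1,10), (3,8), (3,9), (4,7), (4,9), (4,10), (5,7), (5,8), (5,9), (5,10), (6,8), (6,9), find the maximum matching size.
4 (matching: (1,10), (3,9), (4,7), (5,8); upper bound min(|L|,|R|) = min(6,4) = 4)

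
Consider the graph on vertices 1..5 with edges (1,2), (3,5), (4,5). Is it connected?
No, it has 2 components: {1, 2}, {3, 4, 5}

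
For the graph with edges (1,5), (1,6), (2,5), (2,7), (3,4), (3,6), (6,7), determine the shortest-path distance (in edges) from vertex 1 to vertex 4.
3 (path: 1 -> 6 -> 3 -> 4, 3 edges)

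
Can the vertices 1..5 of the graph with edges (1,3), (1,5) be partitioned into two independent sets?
Yes. Partition: {1, 2, 4}, {3, 5}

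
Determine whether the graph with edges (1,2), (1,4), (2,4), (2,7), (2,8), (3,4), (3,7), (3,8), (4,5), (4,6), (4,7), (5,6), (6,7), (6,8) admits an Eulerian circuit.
No (2 vertices have odd degree: {3, 8}; Eulerian circuit requires 0)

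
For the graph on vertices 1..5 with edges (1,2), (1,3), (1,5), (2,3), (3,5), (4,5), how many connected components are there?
1 (components: {1, 2, 3, 4, 5})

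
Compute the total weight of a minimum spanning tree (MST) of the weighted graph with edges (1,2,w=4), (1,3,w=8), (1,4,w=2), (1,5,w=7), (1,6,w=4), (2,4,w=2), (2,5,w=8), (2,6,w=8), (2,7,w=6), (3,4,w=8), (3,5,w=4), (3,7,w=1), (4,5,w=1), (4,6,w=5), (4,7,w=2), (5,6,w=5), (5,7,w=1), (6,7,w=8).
11 (MST edges: (1,4,w=2), (1,6,w=4), (2,4,w=2), (3,7,w=1), (4,5,w=1), (5,7,w=1); sum of weights 2 + 4 + 2 + 1 + 1 + 1 = 11)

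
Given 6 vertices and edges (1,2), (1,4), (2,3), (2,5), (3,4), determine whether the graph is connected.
No, it has 2 components: {1, 2, 3, 4, 5}, {6}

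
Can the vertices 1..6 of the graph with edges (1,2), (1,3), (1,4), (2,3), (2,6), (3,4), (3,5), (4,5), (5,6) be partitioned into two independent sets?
No (odd cycle of length 3: 4 -> 1 -> 3 -> 4)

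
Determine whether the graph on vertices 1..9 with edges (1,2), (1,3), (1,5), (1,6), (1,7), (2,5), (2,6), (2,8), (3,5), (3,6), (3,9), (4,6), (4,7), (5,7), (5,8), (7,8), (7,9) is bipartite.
No (odd cycle of length 3: 3 -> 1 -> 6 -> 3)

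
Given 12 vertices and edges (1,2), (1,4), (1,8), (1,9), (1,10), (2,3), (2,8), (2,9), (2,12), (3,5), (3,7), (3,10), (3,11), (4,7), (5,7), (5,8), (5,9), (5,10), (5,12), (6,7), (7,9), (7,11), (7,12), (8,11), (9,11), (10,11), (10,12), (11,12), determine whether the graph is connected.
Yes (BFS from 1 visits [1, 2, 4, 8, 9, 10, 3, 12, 7, 5, 11, 6] — all 12 vertices reached)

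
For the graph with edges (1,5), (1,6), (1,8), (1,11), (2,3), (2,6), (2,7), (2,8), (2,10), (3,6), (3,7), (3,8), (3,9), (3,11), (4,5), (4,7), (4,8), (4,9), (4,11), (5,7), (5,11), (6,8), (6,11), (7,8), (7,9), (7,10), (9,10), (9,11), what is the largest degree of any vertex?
7 (attained at vertex 7)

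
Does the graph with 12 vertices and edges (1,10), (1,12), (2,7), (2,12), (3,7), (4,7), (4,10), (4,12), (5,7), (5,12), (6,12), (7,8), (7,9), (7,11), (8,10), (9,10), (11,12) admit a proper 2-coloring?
Yes. Partition: {1, 2, 3, 4, 5, 6, 8, 9, 11}, {7, 10, 12}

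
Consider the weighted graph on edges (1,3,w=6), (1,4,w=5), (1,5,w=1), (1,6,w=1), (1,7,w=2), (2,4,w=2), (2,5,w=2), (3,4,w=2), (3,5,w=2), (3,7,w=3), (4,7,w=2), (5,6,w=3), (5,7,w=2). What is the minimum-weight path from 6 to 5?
2 (path: 6 -> 1 -> 5; weights 1 + 1 = 2)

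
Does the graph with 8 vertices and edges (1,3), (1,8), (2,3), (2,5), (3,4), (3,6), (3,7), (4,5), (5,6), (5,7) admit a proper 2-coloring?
Yes. Partition: {1, 2, 4, 6, 7}, {3, 5, 8}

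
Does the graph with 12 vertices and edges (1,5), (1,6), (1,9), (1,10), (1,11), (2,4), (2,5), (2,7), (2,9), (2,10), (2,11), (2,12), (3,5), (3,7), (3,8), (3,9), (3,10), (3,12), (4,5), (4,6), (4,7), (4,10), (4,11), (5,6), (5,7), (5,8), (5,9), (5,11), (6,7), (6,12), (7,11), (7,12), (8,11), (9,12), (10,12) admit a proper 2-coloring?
No (odd cycle of length 3: 5 -> 1 -> 9 -> 5)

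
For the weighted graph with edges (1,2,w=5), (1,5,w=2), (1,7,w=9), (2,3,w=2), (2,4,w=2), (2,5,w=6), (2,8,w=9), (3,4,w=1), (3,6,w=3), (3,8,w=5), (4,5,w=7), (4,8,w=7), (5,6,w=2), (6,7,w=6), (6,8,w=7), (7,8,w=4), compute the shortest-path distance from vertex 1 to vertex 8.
11 (path: 1 -> 5 -> 6 -> 8; weights 2 + 2 + 7 = 11)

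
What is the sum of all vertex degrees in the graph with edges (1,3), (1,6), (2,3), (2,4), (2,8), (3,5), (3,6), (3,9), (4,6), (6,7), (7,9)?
22 (handshake: sum of degrees = 2|E| = 2 x 11 = 22)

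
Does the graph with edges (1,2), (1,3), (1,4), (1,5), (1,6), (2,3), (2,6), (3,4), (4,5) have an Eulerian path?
No (4 vertices have odd degree: {1, 2, 3, 4}; Eulerian path requires 0 or 2)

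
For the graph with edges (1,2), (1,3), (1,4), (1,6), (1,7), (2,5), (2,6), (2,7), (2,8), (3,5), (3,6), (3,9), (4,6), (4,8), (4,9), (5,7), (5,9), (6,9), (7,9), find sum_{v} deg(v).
38 (handshake: sum of degrees = 2|E| = 2 x 19 = 38)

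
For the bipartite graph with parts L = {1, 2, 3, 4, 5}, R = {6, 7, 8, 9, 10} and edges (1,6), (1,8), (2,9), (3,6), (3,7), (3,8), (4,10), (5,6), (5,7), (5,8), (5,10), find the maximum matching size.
5 (matching: (1,8), (2,9), (3,7), (4,10), (5,6); upper bound min(|L|,|R|) = min(5,5) = 5)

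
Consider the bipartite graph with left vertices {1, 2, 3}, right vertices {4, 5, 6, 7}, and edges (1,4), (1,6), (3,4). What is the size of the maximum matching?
2 (matching: (1,6), (3,4); upper bound min(|L|,|R|) = min(3,4) = 3)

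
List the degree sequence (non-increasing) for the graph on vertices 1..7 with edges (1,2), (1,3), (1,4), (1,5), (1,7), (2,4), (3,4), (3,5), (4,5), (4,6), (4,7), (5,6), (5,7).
[6, 5, 5, 3, 3, 2, 2] (degrees: deg(1)=5, deg(2)=2, deg(3)=3, deg(4)=6, deg(5)=5, deg(6)=2, deg(7)=3)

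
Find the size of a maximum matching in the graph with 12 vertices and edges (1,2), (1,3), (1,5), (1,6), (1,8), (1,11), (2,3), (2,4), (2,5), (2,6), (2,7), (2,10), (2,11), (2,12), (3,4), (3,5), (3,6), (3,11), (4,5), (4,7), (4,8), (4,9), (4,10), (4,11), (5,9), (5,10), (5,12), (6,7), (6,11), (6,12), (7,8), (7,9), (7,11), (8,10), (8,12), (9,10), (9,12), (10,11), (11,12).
6 (matching: (1,8), (2,10), (3,6), (4,11), (5,12), (7,9); upper bound floor(n/2) = floor(12/2) = 6)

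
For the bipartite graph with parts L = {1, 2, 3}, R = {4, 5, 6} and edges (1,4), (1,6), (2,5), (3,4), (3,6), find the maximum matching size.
3 (matching: (1,6), (2,5), (3,4); upper bound min(|L|,|R|) = min(3,3) = 3)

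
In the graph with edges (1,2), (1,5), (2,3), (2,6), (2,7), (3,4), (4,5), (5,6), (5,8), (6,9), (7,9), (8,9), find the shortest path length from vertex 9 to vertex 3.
3 (path: 9 -> 7 -> 2 -> 3, 3 edges)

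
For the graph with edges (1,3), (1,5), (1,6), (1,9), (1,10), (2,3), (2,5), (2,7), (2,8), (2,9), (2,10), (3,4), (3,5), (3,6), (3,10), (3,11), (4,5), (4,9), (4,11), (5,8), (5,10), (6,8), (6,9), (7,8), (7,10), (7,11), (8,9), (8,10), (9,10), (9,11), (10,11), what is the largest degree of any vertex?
8 (attained at vertex 10)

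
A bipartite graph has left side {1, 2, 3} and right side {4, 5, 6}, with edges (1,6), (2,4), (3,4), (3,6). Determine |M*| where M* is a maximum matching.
2 (matching: (1,6), (2,4); upper bound min(|L|,|R|) = min(3,3) = 3)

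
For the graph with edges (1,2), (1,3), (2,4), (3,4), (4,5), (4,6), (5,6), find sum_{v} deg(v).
14 (handshake: sum of degrees = 2|E| = 2 x 7 = 14)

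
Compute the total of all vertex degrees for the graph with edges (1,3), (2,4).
4 (handshake: sum of degrees = 2|E| = 2 x 2 = 4)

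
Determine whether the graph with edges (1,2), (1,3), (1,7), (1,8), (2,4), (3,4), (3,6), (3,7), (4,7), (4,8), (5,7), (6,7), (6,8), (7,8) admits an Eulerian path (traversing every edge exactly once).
Yes (the graph is connected and exactly 2 vertices have odd degree: {5, 6}; any Eulerian path must start and end at those)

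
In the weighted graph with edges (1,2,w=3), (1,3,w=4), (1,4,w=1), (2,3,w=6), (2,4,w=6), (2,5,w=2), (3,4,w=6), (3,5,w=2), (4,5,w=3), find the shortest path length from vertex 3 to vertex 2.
4 (path: 3 -> 5 -> 2; weights 2 + 2 = 4)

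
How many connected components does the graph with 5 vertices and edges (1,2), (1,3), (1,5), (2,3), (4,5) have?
1 (components: {1, 2, 3, 4, 5})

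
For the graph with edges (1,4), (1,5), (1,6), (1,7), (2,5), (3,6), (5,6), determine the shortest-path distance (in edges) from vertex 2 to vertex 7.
3 (path: 2 -> 5 -> 1 -> 7, 3 edges)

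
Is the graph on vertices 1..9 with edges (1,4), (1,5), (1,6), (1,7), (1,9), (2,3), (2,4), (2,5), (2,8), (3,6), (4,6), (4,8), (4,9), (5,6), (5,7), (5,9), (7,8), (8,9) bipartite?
No (odd cycle of length 3: 9 -> 1 -> 5 -> 9)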